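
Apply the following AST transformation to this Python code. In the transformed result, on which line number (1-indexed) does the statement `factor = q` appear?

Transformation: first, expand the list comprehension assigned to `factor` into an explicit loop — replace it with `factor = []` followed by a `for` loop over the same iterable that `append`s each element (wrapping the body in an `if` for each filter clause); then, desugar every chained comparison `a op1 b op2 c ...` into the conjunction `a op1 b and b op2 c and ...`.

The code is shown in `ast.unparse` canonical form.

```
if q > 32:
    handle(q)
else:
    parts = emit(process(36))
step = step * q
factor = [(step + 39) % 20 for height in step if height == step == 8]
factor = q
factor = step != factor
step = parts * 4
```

Transformed code:
if q > 32:
    handle(q)
else:
    parts = emit(process(36))
step = step * q
factor = []
for height in step:
    if height == step and step == 8:
        factor.append((step + 39) % 20)
factor = q
factor = step != factor
step = parts * 4

10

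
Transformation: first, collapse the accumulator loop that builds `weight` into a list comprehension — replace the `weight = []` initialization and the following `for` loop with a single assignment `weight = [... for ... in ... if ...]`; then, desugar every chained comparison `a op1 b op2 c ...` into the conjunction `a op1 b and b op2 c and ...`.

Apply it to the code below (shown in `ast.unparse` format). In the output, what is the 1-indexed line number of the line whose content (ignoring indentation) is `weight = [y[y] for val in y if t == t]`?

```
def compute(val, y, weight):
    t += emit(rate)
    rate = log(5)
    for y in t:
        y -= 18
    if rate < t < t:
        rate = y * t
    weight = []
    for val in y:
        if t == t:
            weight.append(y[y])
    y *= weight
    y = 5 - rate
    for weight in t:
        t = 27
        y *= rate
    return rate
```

8

Transformed code:
def compute(val, y, weight):
    t += emit(rate)
    rate = log(5)
    for y in t:
        y -= 18
    if rate < t and t < t:
        rate = y * t
    weight = [y[y] for val in y if t == t]
    y *= weight
    y = 5 - rate
    for weight in t:
        t = 27
        y *= rate
    return rate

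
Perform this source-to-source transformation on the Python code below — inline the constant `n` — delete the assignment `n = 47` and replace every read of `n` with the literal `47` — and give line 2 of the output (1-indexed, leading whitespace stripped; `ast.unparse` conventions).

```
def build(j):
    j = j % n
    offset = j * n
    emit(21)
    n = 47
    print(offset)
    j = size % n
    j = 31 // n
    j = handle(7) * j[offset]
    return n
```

j = j % 47

Transformed code:
def build(j):
    j = j % 47
    offset = j * 47
    emit(21)
    print(offset)
    j = size % 47
    j = 31 // 47
    j = handle(7) * j[offset]
    return 47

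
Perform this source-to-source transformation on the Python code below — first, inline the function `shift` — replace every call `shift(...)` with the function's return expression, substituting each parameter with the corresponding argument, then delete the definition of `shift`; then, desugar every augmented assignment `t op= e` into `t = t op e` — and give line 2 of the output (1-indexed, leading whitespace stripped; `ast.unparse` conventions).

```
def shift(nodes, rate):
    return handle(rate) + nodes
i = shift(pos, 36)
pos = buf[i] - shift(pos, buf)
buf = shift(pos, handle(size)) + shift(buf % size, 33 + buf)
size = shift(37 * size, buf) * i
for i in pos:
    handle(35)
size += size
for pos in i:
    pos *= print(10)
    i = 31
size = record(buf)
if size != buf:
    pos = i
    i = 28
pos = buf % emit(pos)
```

Transformed code:
i = handle(36) + pos
pos = buf[i] - (handle(buf) + pos)
buf = handle(handle(size)) + pos + (handle(33 + buf) + buf % size)
size = (handle(buf) + 37 * size) * i
for i in pos:
    handle(35)
size = size + size
for pos in i:
    pos = pos * print(10)
    i = 31
size = record(buf)
if size != buf:
    pos = i
    i = 28
pos = buf % emit(pos)

pos = buf[i] - (handle(buf) + pos)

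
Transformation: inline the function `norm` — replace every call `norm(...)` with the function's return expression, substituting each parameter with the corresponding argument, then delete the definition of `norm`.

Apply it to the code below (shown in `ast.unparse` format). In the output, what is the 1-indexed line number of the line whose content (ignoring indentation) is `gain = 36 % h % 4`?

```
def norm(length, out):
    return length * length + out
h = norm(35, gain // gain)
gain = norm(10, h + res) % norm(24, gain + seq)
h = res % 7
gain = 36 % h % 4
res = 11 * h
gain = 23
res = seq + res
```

Transformed code:
h = 35 * 35 + gain // gain
gain = (10 * 10 + (h + res)) % (24 * 24 + (gain + seq))
h = res % 7
gain = 36 % h % 4
res = 11 * h
gain = 23
res = seq + res

4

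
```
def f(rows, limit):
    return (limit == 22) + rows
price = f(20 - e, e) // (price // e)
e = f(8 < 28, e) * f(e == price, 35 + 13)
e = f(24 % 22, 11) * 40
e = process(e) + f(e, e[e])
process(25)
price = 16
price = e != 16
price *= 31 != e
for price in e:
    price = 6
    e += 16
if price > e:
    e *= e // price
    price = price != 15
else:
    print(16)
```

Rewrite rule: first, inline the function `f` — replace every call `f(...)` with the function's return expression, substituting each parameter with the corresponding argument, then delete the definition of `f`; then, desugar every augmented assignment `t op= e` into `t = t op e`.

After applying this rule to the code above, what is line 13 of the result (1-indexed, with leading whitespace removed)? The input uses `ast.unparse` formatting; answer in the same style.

e = e * (e // price)

Transformed code:
price = ((e == 22) + (20 - e)) // (price // e)
e = ((e == 22) + (8 < 28)) * ((35 + 13 == 22) + (e == price))
e = ((11 == 22) + 24 % 22) * 40
e = process(e) + ((e[e] == 22) + e)
process(25)
price = 16
price = e != 16
price = price * (31 != e)
for price in e:
    price = 6
    e = e + 16
if price > e:
    e = e * (e // price)
    price = price != 15
else:
    print(16)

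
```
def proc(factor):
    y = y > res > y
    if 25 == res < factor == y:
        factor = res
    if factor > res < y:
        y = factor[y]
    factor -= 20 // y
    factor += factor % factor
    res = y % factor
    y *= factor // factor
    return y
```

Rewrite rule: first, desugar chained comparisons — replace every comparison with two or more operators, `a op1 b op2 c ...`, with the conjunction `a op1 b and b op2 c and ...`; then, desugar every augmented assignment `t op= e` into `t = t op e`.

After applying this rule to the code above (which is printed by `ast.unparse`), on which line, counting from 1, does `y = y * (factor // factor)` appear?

10

Transformed code:
def proc(factor):
    y = y > res and res > y
    if 25 == res and res < factor and (factor == y):
        factor = res
    if factor > res and res < y:
        y = factor[y]
    factor = factor - 20 // y
    factor = factor + factor % factor
    res = y % factor
    y = y * (factor // factor)
    return y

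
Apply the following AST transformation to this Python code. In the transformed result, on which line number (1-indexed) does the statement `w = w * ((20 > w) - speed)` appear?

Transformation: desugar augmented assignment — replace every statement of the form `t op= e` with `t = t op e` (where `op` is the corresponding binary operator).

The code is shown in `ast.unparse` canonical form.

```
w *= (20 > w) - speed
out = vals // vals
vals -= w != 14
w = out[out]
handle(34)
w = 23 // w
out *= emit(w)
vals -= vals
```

1

Transformed code:
w = w * ((20 > w) - speed)
out = vals // vals
vals = vals - (w != 14)
w = out[out]
handle(34)
w = 23 // w
out = out * emit(w)
vals = vals - vals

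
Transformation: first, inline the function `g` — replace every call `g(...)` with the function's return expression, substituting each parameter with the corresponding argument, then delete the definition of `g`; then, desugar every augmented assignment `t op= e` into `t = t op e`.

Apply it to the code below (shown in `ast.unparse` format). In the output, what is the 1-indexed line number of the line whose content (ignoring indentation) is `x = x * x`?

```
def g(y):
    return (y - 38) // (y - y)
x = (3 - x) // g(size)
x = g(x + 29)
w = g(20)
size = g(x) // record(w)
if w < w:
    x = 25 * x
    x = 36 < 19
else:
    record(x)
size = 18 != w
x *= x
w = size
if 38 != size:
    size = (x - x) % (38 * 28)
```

11

Transformed code:
x = (3 - x) // ((size - 38) // (size - size))
x = (x + 29 - 38) // (x + 29 - (x + 29))
w = (20 - 38) // (20 - 20)
size = (x - 38) // (x - x) // record(w)
if w < w:
    x = 25 * x
    x = 36 < 19
else:
    record(x)
size = 18 != w
x = x * x
w = size
if 38 != size:
    size = (x - x) % (38 * 28)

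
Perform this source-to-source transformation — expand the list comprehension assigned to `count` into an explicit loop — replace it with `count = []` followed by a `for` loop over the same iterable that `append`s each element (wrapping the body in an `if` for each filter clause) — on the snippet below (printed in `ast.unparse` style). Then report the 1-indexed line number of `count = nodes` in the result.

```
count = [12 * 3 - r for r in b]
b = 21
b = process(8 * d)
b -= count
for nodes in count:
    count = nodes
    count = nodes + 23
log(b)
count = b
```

Transformed code:
count = []
for r in b:
    count.append(12 * 3 - r)
b = 21
b = process(8 * d)
b -= count
for nodes in count:
    count = nodes
    count = nodes + 23
log(b)
count = b

8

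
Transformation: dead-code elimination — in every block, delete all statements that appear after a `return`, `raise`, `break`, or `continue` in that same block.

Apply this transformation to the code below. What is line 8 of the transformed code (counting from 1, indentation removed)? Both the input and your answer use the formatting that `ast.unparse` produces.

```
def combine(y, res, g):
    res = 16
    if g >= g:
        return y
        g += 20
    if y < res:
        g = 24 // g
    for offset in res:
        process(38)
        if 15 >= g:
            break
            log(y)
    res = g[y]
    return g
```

process(38)

Transformed code:
def combine(y, res, g):
    res = 16
    if g >= g:
        return y
    if y < res:
        g = 24 // g
    for offset in res:
        process(38)
        if 15 >= g:
            break
    res = g[y]
    return g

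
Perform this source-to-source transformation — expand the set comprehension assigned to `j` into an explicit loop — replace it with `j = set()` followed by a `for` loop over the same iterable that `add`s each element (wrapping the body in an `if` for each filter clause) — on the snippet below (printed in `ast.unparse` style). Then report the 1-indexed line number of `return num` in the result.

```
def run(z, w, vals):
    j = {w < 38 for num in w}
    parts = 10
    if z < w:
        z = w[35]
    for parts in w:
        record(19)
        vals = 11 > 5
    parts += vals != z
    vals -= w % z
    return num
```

Transformed code:
def run(z, w, vals):
    j = set()
    for num in w:
        j.add(w < 38)
    parts = 10
    if z < w:
        z = w[35]
    for parts in w:
        record(19)
        vals = 11 > 5
    parts += vals != z
    vals -= w % z
    return num

13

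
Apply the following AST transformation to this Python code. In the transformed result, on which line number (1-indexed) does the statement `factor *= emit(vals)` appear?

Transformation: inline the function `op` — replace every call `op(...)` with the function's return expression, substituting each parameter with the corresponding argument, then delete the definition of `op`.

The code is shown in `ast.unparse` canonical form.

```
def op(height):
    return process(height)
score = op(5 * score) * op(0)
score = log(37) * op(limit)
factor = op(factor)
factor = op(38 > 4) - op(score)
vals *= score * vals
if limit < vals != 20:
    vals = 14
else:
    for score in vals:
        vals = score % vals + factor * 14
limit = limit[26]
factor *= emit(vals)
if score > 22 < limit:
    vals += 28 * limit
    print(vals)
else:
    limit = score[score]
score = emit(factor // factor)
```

Transformed code:
score = process(5 * score) * process(0)
score = log(37) * process(limit)
factor = process(factor)
factor = process(38 > 4) - process(score)
vals *= score * vals
if limit < vals != 20:
    vals = 14
else:
    for score in vals:
        vals = score % vals + factor * 14
limit = limit[26]
factor *= emit(vals)
if score > 22 < limit:
    vals += 28 * limit
    print(vals)
else:
    limit = score[score]
score = emit(factor // factor)

12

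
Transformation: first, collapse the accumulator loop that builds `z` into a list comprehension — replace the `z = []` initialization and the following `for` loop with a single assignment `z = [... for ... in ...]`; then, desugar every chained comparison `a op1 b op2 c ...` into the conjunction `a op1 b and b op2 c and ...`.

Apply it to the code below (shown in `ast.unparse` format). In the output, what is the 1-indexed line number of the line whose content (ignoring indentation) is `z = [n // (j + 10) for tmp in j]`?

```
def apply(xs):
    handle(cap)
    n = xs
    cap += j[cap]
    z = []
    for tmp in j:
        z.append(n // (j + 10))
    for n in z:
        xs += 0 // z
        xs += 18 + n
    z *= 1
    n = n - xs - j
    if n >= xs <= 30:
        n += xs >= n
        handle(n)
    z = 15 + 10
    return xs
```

5

Transformed code:
def apply(xs):
    handle(cap)
    n = xs
    cap += j[cap]
    z = [n // (j + 10) for tmp in j]
    for n in z:
        xs += 0 // z
        xs += 18 + n
    z *= 1
    n = n - xs - j
    if n >= xs and xs <= 30:
        n += xs >= n
        handle(n)
    z = 15 + 10
    return xs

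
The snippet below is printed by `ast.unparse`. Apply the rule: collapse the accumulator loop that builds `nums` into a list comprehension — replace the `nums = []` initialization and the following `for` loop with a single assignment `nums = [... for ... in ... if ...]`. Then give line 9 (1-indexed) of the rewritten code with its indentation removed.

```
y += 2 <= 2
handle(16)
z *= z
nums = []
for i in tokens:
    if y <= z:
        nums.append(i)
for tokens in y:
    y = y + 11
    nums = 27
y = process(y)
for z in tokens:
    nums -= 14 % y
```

for z in tokens:

Transformed code:
y += 2 <= 2
handle(16)
z *= z
nums = [i for i in tokens if y <= z]
for tokens in y:
    y = y + 11
    nums = 27
y = process(y)
for z in tokens:
    nums -= 14 % y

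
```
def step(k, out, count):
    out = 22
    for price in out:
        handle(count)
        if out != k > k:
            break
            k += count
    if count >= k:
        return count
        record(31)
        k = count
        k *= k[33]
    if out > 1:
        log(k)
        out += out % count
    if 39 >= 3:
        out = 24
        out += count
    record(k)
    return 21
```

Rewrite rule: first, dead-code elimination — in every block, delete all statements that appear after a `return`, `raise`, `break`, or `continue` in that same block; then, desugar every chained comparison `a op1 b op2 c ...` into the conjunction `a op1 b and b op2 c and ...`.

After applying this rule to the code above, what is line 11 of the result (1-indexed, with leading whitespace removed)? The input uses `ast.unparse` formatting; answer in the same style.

out += out % count

Transformed code:
def step(k, out, count):
    out = 22
    for price in out:
        handle(count)
        if out != k and k > k:
            break
    if count >= k:
        return count
    if out > 1:
        log(k)
        out += out % count
    if 39 >= 3:
        out = 24
        out += count
    record(k)
    return 21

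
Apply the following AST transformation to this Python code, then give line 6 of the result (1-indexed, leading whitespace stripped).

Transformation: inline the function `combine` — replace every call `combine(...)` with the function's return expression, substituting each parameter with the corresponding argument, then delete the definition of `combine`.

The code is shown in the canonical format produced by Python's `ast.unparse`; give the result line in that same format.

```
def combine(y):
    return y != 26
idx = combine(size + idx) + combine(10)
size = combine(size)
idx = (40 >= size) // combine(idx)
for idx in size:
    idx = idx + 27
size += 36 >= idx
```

Transformed code:
idx = (size + idx != 26) + (10 != 26)
size = size != 26
idx = (40 >= size) // (idx != 26)
for idx in size:
    idx = idx + 27
size += 36 >= idx

size += 36 >= idx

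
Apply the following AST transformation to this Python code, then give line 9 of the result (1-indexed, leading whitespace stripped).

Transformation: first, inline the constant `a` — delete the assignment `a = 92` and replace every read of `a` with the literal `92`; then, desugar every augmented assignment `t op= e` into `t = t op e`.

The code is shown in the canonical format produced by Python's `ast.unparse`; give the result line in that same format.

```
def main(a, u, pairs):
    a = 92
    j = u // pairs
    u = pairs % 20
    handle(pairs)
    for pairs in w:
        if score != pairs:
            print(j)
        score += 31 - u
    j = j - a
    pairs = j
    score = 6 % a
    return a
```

Transformed code:
def main(a, u, pairs):
    j = u // pairs
    u = pairs % 20
    handle(pairs)
    for pairs in w:
        if score != pairs:
            print(j)
        score = score + (31 - u)
    j = j - 92
    pairs = j
    score = 6 % 92
    return 92

j = j - 92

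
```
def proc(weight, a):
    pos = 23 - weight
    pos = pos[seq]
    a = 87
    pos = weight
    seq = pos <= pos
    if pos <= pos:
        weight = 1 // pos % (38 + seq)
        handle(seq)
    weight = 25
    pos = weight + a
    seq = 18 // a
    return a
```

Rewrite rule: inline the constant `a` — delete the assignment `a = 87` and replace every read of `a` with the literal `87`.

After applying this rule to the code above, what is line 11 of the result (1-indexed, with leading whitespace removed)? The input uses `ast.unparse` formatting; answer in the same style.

Transformed code:
def proc(weight, a):
    pos = 23 - weight
    pos = pos[seq]
    pos = weight
    seq = pos <= pos
    if pos <= pos:
        weight = 1 // pos % (38 + seq)
        handle(seq)
    weight = 25
    pos = weight + 87
    seq = 18 // 87
    return 87

seq = 18 // 87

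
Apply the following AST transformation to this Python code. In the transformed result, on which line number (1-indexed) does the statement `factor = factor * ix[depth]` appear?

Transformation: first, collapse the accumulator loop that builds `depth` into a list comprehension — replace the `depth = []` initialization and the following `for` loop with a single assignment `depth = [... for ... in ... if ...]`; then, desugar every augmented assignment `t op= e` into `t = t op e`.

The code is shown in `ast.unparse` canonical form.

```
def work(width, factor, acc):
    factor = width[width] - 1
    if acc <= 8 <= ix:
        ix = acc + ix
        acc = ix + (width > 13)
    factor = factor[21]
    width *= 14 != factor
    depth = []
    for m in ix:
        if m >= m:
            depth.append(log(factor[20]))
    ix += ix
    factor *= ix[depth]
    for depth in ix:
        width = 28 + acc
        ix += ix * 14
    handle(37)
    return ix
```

Transformed code:
def work(width, factor, acc):
    factor = width[width] - 1
    if acc <= 8 <= ix:
        ix = acc + ix
        acc = ix + (width > 13)
    factor = factor[21]
    width = width * (14 != factor)
    depth = [log(factor[20]) for m in ix if m >= m]
    ix = ix + ix
    factor = factor * ix[depth]
    for depth in ix:
        width = 28 + acc
        ix = ix + ix * 14
    handle(37)
    return ix

10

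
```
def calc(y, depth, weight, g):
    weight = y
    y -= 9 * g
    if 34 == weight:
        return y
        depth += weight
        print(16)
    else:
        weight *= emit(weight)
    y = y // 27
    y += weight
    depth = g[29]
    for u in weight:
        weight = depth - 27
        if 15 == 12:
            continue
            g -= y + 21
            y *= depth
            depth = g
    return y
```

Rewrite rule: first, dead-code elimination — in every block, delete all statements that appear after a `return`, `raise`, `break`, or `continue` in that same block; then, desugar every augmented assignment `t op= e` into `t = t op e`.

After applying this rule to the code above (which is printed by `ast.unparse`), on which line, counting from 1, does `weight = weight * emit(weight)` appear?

7

Transformed code:
def calc(y, depth, weight, g):
    weight = y
    y = y - 9 * g
    if 34 == weight:
        return y
    else:
        weight = weight * emit(weight)
    y = y // 27
    y = y + weight
    depth = g[29]
    for u in weight:
        weight = depth - 27
        if 15 == 12:
            continue
    return y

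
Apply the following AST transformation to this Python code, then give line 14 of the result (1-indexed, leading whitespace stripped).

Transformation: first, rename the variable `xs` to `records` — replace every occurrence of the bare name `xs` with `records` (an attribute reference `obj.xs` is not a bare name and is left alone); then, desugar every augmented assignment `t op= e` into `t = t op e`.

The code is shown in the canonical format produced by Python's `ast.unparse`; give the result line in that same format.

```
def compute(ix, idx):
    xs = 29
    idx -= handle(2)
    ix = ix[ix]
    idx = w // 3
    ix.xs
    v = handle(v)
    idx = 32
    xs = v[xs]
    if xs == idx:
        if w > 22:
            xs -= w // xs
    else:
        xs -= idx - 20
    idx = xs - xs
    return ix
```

Transformed code:
def compute(ix, idx):
    records = 29
    idx = idx - handle(2)
    ix = ix[ix]
    idx = w // 3
    ix.xs
    v = handle(v)
    idx = 32
    records = v[records]
    if records == idx:
        if w > 22:
            records = records - w // records
    else:
        records = records - (idx - 20)
    idx = records - records
    return ix

records = records - (idx - 20)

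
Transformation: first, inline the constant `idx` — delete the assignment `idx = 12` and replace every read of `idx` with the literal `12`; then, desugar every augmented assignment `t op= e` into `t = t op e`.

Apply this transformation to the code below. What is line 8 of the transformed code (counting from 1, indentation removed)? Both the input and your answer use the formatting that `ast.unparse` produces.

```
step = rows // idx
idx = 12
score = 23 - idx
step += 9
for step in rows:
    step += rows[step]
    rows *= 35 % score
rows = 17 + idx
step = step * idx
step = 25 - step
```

step = step * 12

Transformed code:
step = rows // 12
score = 23 - 12
step = step + 9
for step in rows:
    step = step + rows[step]
    rows = rows * (35 % score)
rows = 17 + 12
step = step * 12
step = 25 - step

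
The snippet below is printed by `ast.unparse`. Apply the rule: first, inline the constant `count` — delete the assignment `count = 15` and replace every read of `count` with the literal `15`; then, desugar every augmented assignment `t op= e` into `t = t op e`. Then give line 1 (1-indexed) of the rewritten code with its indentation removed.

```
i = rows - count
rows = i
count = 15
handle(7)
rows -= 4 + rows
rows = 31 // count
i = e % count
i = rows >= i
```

i = rows - 15

Transformed code:
i = rows - 15
rows = i
handle(7)
rows = rows - (4 + rows)
rows = 31 // 15
i = e % 15
i = rows >= i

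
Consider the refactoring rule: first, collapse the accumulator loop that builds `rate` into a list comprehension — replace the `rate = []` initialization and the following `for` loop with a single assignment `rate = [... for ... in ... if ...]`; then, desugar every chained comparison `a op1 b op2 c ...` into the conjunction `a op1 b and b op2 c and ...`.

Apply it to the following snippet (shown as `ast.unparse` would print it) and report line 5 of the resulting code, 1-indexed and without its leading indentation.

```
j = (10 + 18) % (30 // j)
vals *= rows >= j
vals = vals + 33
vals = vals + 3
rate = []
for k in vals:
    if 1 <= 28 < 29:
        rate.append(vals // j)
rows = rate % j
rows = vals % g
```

Transformed code:
j = (10 + 18) % (30 // j)
vals *= rows >= j
vals = vals + 33
vals = vals + 3
rate = [vals // j for k in vals if 1 <= 28 and 28 < 29]
rows = rate % j
rows = vals % g

rate = [vals // j for k in vals if 1 <= 28 and 28 < 29]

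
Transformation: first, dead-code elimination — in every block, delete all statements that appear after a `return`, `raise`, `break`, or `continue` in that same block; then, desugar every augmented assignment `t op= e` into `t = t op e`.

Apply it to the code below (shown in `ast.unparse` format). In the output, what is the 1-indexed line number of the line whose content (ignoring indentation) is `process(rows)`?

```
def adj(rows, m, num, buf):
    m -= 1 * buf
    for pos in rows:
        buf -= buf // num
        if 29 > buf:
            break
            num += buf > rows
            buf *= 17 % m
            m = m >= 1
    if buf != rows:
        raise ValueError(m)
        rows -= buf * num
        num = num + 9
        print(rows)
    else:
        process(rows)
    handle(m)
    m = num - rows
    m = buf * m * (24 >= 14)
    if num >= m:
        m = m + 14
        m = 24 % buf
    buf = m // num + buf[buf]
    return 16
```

Transformed code:
def adj(rows, m, num, buf):
    m = m - 1 * buf
    for pos in rows:
        buf = buf - buf // num
        if 29 > buf:
            break
    if buf != rows:
        raise ValueError(m)
    else:
        process(rows)
    handle(m)
    m = num - rows
    m = buf * m * (24 >= 14)
    if num >= m:
        m = m + 14
        m = 24 % buf
    buf = m // num + buf[buf]
    return 16

10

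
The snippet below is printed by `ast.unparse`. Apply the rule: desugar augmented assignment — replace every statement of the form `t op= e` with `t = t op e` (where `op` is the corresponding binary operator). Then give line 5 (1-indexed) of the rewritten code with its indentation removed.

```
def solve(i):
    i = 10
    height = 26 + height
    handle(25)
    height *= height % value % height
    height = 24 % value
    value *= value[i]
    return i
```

Transformed code:
def solve(i):
    i = 10
    height = 26 + height
    handle(25)
    height = height * (height % value % height)
    height = 24 % value
    value = value * value[i]
    return i

height = height * (height % value % height)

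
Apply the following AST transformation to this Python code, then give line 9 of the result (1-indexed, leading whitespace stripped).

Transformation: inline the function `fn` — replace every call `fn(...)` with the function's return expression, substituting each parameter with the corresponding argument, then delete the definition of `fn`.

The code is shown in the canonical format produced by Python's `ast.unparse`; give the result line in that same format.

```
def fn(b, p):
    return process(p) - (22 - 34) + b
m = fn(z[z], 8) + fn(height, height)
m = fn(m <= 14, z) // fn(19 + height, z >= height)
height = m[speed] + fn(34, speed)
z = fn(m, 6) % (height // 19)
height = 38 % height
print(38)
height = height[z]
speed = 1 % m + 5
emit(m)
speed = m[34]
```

Transformed code:
m = process(8) - (22 - 34) + z[z] + (process(height) - (22 - 34) + height)
m = (process(z) - (22 - 34) + (m <= 14)) // (process(z >= height) - (22 - 34) + (19 + height))
height = m[speed] + (process(speed) - (22 - 34) + 34)
z = (process(6) - (22 - 34) + m) % (height // 19)
height = 38 % height
print(38)
height = height[z]
speed = 1 % m + 5
emit(m)
speed = m[34]

emit(m)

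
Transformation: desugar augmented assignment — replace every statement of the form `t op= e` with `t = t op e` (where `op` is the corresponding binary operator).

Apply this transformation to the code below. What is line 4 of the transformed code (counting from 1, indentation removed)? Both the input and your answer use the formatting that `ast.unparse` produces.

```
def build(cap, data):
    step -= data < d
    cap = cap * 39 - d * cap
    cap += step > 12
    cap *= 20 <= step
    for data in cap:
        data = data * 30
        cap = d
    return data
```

Transformed code:
def build(cap, data):
    step = step - (data < d)
    cap = cap * 39 - d * cap
    cap = cap + (step > 12)
    cap = cap * (20 <= step)
    for data in cap:
        data = data * 30
        cap = d
    return data

cap = cap + (step > 12)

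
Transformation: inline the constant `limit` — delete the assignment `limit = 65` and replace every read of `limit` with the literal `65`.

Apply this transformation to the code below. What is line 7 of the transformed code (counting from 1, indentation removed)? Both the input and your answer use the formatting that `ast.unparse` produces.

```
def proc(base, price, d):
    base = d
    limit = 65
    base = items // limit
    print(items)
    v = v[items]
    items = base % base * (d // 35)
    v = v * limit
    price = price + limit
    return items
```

Transformed code:
def proc(base, price, d):
    base = d
    base = items // 65
    print(items)
    v = v[items]
    items = base % base * (d // 35)
    v = v * 65
    price = price + 65
    return items

v = v * 65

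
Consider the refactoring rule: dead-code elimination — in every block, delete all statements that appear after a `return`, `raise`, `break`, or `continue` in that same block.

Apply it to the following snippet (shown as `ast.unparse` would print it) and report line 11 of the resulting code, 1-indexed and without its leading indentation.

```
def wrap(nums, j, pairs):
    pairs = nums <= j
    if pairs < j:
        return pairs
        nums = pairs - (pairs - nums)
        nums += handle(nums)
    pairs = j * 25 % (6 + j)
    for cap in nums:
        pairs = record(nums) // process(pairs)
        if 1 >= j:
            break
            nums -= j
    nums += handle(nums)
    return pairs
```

return pairs

Transformed code:
def wrap(nums, j, pairs):
    pairs = nums <= j
    if pairs < j:
        return pairs
    pairs = j * 25 % (6 + j)
    for cap in nums:
        pairs = record(nums) // process(pairs)
        if 1 >= j:
            break
    nums += handle(nums)
    return pairs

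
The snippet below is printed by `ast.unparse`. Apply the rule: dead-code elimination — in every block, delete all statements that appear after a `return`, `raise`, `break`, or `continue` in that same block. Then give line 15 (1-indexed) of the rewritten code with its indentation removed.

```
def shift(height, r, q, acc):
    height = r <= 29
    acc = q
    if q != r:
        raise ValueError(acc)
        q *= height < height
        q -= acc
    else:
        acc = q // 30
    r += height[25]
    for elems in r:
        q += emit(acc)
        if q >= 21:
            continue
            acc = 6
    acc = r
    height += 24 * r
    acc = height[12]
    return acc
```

acc = height[12]

Transformed code:
def shift(height, r, q, acc):
    height = r <= 29
    acc = q
    if q != r:
        raise ValueError(acc)
    else:
        acc = q // 30
    r += height[25]
    for elems in r:
        q += emit(acc)
        if q >= 21:
            continue
    acc = r
    height += 24 * r
    acc = height[12]
    return acc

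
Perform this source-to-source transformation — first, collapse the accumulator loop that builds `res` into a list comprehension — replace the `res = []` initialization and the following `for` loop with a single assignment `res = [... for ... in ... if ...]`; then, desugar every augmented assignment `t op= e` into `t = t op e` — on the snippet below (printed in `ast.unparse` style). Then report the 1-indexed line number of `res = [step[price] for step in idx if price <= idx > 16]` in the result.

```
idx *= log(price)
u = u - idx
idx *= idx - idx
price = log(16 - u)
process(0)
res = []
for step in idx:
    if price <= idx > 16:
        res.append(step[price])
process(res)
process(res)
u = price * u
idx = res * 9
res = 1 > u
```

Transformed code:
idx = idx * log(price)
u = u - idx
idx = idx * (idx - idx)
price = log(16 - u)
process(0)
res = [step[price] for step in idx if price <= idx > 16]
process(res)
process(res)
u = price * u
idx = res * 9
res = 1 > u

6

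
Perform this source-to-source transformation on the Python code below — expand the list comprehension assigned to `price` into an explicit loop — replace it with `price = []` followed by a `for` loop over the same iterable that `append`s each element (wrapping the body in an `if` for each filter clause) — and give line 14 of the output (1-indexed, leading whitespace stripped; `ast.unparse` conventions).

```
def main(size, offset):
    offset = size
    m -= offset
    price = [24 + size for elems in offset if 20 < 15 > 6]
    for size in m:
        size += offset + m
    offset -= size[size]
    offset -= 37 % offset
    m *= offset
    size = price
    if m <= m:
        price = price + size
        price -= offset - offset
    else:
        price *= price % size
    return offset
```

if m <= m:

Transformed code:
def main(size, offset):
    offset = size
    m -= offset
    price = []
    for elems in offset:
        if 20 < 15 > 6:
            price.append(24 + size)
    for size in m:
        size += offset + m
    offset -= size[size]
    offset -= 37 % offset
    m *= offset
    size = price
    if m <= m:
        price = price + size
        price -= offset - offset
    else:
        price *= price % size
    return offset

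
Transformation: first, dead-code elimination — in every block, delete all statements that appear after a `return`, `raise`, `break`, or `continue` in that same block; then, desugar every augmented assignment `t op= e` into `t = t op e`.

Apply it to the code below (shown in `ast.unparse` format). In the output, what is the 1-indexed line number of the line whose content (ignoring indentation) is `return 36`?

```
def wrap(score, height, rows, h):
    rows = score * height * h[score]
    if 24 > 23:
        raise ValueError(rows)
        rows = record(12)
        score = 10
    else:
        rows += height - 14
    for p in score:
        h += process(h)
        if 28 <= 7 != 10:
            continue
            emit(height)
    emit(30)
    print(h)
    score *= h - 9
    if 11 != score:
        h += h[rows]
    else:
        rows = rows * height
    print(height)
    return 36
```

19

Transformed code:
def wrap(score, height, rows, h):
    rows = score * height * h[score]
    if 24 > 23:
        raise ValueError(rows)
    else:
        rows = rows + (height - 14)
    for p in score:
        h = h + process(h)
        if 28 <= 7 != 10:
            continue
    emit(30)
    print(h)
    score = score * (h - 9)
    if 11 != score:
        h = h + h[rows]
    else:
        rows = rows * height
    print(height)
    return 36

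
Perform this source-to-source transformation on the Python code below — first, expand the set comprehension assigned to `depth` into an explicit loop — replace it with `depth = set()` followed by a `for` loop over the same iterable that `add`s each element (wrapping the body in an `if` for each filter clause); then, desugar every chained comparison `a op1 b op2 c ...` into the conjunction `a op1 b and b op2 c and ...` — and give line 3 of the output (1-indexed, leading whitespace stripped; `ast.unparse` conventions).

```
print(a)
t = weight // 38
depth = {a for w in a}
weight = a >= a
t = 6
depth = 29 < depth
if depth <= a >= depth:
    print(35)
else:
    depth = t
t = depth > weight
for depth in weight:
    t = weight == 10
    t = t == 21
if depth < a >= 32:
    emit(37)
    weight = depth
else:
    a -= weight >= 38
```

Transformed code:
print(a)
t = weight // 38
depth = set()
for w in a:
    depth.add(a)
weight = a >= a
t = 6
depth = 29 < depth
if depth <= a and a >= depth:
    print(35)
else:
    depth = t
t = depth > weight
for depth in weight:
    t = weight == 10
    t = t == 21
if depth < a and a >= 32:
    emit(37)
    weight = depth
else:
    a -= weight >= 38

depth = set()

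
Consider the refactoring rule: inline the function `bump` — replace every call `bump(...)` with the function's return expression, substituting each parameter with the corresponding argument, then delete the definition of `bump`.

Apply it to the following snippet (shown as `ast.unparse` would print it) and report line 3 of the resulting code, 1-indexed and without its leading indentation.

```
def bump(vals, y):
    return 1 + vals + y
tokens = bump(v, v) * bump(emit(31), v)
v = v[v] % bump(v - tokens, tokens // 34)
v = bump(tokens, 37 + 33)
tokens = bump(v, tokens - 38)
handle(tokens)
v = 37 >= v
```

Transformed code:
tokens = (1 + v + v) * (1 + emit(31) + v)
v = v[v] % (1 + (v - tokens) + tokens // 34)
v = 1 + tokens + (37 + 33)
tokens = 1 + v + (tokens - 38)
handle(tokens)
v = 37 >= v

v = 1 + tokens + (37 + 33)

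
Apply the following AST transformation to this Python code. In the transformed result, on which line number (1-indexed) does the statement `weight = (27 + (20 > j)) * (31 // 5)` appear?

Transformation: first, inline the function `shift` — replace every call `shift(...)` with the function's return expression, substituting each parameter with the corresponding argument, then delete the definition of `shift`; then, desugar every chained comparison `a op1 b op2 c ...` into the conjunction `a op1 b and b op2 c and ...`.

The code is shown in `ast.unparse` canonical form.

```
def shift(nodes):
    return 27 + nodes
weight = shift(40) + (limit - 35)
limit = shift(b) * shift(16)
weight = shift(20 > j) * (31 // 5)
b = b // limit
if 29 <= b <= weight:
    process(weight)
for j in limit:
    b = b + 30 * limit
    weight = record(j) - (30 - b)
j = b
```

3

Transformed code:
weight = 27 + 40 + (limit - 35)
limit = (27 + b) * (27 + 16)
weight = (27 + (20 > j)) * (31 // 5)
b = b // limit
if 29 <= b and b <= weight:
    process(weight)
for j in limit:
    b = b + 30 * limit
    weight = record(j) - (30 - b)
j = b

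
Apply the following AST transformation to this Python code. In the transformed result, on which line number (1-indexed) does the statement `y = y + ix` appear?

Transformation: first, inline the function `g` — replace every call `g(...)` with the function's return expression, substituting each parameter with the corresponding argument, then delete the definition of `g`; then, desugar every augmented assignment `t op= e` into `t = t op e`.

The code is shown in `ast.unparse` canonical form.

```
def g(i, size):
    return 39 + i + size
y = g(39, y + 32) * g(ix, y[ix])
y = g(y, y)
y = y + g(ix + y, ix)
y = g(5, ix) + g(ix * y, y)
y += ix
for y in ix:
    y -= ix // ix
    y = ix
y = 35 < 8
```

Transformed code:
y = (39 + 39 + (y + 32)) * (39 + ix + y[ix])
y = 39 + y + y
y = y + (39 + (ix + y) + ix)
y = 39 + 5 + ix + (39 + ix * y + y)
y = y + ix
for y in ix:
    y = y - ix // ix
    y = ix
y = 35 < 8

5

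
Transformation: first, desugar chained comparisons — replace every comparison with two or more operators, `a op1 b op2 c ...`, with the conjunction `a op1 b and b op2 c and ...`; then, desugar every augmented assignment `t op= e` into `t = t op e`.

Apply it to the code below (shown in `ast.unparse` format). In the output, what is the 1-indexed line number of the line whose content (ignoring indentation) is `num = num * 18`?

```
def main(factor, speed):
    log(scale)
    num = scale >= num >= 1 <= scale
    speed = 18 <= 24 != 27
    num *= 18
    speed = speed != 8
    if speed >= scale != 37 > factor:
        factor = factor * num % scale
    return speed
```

Transformed code:
def main(factor, speed):
    log(scale)
    num = scale >= num and num >= 1 and (1 <= scale)
    speed = 18 <= 24 and 24 != 27
    num = num * 18
    speed = speed != 8
    if speed >= scale and scale != 37 and (37 > factor):
        factor = factor * num % scale
    return speed

5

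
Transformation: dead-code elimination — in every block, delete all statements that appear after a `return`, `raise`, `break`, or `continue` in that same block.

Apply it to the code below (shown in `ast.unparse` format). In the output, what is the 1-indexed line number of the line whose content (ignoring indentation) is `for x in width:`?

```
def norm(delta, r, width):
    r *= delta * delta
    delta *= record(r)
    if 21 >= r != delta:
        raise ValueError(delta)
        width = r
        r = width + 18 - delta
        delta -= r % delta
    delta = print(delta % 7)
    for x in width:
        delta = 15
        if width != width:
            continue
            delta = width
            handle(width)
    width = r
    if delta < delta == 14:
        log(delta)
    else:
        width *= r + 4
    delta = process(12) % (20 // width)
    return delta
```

Transformed code:
def norm(delta, r, width):
    r *= delta * delta
    delta *= record(r)
    if 21 >= r != delta:
        raise ValueError(delta)
    delta = print(delta % 7)
    for x in width:
        delta = 15
        if width != width:
            continue
    width = r
    if delta < delta == 14:
        log(delta)
    else:
        width *= r + 4
    delta = process(12) % (20 // width)
    return delta

7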